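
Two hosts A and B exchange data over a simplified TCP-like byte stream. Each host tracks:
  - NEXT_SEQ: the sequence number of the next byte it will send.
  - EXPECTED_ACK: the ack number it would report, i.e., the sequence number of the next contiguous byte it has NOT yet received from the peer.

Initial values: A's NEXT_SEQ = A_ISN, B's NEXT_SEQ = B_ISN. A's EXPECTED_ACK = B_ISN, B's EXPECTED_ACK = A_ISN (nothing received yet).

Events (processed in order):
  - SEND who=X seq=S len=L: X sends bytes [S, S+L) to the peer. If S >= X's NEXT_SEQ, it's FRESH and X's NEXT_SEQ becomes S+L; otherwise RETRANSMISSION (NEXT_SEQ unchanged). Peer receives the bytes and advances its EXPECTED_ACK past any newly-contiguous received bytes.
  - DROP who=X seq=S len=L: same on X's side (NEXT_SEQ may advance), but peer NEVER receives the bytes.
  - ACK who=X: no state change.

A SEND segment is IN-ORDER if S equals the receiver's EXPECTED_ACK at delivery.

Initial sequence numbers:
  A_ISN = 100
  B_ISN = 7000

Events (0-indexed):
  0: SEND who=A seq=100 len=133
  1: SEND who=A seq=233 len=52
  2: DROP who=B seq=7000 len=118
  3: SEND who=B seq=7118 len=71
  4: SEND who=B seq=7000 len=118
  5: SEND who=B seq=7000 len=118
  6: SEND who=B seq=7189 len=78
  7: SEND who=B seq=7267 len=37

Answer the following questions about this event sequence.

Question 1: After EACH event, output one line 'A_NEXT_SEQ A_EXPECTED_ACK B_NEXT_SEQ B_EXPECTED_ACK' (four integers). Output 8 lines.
233 7000 7000 233
285 7000 7000 285
285 7000 7118 285
285 7000 7189 285
285 7189 7189 285
285 7189 7189 285
285 7267 7267 285
285 7304 7304 285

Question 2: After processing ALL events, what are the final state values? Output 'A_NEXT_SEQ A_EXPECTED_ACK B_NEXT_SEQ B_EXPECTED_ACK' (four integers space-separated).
Answer: 285 7304 7304 285

Derivation:
After event 0: A_seq=233 A_ack=7000 B_seq=7000 B_ack=233
After event 1: A_seq=285 A_ack=7000 B_seq=7000 B_ack=285
After event 2: A_seq=285 A_ack=7000 B_seq=7118 B_ack=285
After event 3: A_seq=285 A_ack=7000 B_seq=7189 B_ack=285
After event 4: A_seq=285 A_ack=7189 B_seq=7189 B_ack=285
After event 5: A_seq=285 A_ack=7189 B_seq=7189 B_ack=285
After event 6: A_seq=285 A_ack=7267 B_seq=7267 B_ack=285
After event 7: A_seq=285 A_ack=7304 B_seq=7304 B_ack=285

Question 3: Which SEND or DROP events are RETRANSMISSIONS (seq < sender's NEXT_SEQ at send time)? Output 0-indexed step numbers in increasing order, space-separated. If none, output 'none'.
Step 0: SEND seq=100 -> fresh
Step 1: SEND seq=233 -> fresh
Step 2: DROP seq=7000 -> fresh
Step 3: SEND seq=7118 -> fresh
Step 4: SEND seq=7000 -> retransmit
Step 5: SEND seq=7000 -> retransmit
Step 6: SEND seq=7189 -> fresh
Step 7: SEND seq=7267 -> fresh

Answer: 4 5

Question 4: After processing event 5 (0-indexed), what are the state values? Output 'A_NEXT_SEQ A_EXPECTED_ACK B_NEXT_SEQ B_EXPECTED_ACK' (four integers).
After event 0: A_seq=233 A_ack=7000 B_seq=7000 B_ack=233
After event 1: A_seq=285 A_ack=7000 B_seq=7000 B_ack=285
After event 2: A_seq=285 A_ack=7000 B_seq=7118 B_ack=285
After event 3: A_seq=285 A_ack=7000 B_seq=7189 B_ack=285
After event 4: A_seq=285 A_ack=7189 B_seq=7189 B_ack=285
After event 5: A_seq=285 A_ack=7189 B_seq=7189 B_ack=285

285 7189 7189 285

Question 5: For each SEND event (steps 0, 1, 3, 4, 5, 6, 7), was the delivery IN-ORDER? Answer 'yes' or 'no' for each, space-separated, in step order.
Answer: yes yes no yes no yes yes

Derivation:
Step 0: SEND seq=100 -> in-order
Step 1: SEND seq=233 -> in-order
Step 3: SEND seq=7118 -> out-of-order
Step 4: SEND seq=7000 -> in-order
Step 5: SEND seq=7000 -> out-of-order
Step 6: SEND seq=7189 -> in-order
Step 7: SEND seq=7267 -> in-order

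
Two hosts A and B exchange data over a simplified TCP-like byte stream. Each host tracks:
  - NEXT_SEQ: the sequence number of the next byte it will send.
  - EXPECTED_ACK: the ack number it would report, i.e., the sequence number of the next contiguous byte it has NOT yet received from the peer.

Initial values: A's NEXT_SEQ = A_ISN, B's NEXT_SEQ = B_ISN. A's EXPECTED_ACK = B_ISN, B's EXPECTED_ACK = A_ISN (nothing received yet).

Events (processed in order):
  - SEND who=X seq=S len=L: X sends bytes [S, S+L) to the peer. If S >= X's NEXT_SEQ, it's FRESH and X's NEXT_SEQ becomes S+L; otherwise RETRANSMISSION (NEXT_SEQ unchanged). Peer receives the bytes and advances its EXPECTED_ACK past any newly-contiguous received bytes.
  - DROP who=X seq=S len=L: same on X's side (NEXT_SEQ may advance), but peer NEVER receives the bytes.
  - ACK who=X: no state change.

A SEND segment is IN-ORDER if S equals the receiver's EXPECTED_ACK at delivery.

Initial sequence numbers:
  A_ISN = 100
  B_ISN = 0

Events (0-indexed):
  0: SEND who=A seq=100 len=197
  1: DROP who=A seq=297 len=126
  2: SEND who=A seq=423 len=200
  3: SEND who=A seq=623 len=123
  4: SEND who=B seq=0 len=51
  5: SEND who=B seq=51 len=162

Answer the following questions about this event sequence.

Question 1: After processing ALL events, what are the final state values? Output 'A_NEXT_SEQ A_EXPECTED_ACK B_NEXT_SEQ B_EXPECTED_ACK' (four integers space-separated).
After event 0: A_seq=297 A_ack=0 B_seq=0 B_ack=297
After event 1: A_seq=423 A_ack=0 B_seq=0 B_ack=297
After event 2: A_seq=623 A_ack=0 B_seq=0 B_ack=297
After event 3: A_seq=746 A_ack=0 B_seq=0 B_ack=297
After event 4: A_seq=746 A_ack=51 B_seq=51 B_ack=297
After event 5: A_seq=746 A_ack=213 B_seq=213 B_ack=297

Answer: 746 213 213 297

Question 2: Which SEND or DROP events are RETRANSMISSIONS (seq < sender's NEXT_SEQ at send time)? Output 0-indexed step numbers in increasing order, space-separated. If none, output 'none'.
Answer: none

Derivation:
Step 0: SEND seq=100 -> fresh
Step 1: DROP seq=297 -> fresh
Step 2: SEND seq=423 -> fresh
Step 3: SEND seq=623 -> fresh
Step 4: SEND seq=0 -> fresh
Step 5: SEND seq=51 -> fresh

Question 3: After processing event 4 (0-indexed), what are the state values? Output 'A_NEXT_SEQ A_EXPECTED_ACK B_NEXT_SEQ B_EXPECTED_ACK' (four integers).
After event 0: A_seq=297 A_ack=0 B_seq=0 B_ack=297
After event 1: A_seq=423 A_ack=0 B_seq=0 B_ack=297
After event 2: A_seq=623 A_ack=0 B_seq=0 B_ack=297
After event 3: A_seq=746 A_ack=0 B_seq=0 B_ack=297
After event 4: A_seq=746 A_ack=51 B_seq=51 B_ack=297

746 51 51 297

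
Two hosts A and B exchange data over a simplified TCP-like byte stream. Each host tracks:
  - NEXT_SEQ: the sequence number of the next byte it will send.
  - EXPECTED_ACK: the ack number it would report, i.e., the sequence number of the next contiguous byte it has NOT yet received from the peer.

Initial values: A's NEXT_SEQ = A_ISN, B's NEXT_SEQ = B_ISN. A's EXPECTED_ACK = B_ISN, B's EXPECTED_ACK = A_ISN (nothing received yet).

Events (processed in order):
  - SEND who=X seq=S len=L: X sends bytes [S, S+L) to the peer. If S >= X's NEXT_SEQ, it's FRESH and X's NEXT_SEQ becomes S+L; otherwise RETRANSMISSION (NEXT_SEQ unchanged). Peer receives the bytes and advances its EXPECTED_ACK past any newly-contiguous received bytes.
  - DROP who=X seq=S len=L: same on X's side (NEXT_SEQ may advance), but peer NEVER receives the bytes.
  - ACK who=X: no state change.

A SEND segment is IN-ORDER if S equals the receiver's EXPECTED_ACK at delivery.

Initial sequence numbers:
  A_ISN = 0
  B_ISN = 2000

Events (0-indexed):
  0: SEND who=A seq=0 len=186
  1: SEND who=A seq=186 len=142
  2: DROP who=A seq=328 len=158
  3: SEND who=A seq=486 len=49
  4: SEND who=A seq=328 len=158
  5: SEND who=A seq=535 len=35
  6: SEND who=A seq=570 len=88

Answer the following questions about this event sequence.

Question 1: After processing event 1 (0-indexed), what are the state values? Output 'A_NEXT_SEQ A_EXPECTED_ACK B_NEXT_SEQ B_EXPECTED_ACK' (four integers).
After event 0: A_seq=186 A_ack=2000 B_seq=2000 B_ack=186
After event 1: A_seq=328 A_ack=2000 B_seq=2000 B_ack=328

328 2000 2000 328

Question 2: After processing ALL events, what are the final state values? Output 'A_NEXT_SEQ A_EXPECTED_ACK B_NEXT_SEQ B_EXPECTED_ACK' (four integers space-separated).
After event 0: A_seq=186 A_ack=2000 B_seq=2000 B_ack=186
After event 1: A_seq=328 A_ack=2000 B_seq=2000 B_ack=328
After event 2: A_seq=486 A_ack=2000 B_seq=2000 B_ack=328
After event 3: A_seq=535 A_ack=2000 B_seq=2000 B_ack=328
After event 4: A_seq=535 A_ack=2000 B_seq=2000 B_ack=535
After event 5: A_seq=570 A_ack=2000 B_seq=2000 B_ack=570
After event 6: A_seq=658 A_ack=2000 B_seq=2000 B_ack=658

Answer: 658 2000 2000 658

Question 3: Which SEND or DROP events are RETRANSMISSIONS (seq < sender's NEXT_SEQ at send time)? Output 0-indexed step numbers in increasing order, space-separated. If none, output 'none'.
Answer: 4

Derivation:
Step 0: SEND seq=0 -> fresh
Step 1: SEND seq=186 -> fresh
Step 2: DROP seq=328 -> fresh
Step 3: SEND seq=486 -> fresh
Step 4: SEND seq=328 -> retransmit
Step 5: SEND seq=535 -> fresh
Step 6: SEND seq=570 -> fresh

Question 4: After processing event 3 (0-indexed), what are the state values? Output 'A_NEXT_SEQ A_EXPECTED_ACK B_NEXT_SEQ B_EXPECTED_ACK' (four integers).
After event 0: A_seq=186 A_ack=2000 B_seq=2000 B_ack=186
After event 1: A_seq=328 A_ack=2000 B_seq=2000 B_ack=328
After event 2: A_seq=486 A_ack=2000 B_seq=2000 B_ack=328
After event 3: A_seq=535 A_ack=2000 B_seq=2000 B_ack=328

535 2000 2000 328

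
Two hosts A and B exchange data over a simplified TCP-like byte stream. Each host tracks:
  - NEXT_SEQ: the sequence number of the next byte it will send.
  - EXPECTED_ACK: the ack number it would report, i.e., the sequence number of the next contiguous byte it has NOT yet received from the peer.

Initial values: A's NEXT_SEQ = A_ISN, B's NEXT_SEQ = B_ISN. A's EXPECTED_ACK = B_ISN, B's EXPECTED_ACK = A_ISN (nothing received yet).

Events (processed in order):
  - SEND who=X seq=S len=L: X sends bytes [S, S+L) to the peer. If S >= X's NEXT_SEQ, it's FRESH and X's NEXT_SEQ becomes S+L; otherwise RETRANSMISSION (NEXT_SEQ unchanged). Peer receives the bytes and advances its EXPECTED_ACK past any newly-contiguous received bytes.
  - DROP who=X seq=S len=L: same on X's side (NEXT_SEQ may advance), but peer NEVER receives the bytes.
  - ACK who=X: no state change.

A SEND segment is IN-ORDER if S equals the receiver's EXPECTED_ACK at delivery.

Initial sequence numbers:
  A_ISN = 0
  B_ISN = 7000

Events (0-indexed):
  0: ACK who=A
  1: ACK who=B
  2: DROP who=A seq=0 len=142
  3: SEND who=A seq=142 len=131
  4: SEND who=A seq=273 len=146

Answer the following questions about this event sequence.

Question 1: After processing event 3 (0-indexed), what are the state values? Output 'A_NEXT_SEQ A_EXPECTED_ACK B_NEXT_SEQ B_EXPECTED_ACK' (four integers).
After event 0: A_seq=0 A_ack=7000 B_seq=7000 B_ack=0
After event 1: A_seq=0 A_ack=7000 B_seq=7000 B_ack=0
After event 2: A_seq=142 A_ack=7000 B_seq=7000 B_ack=0
After event 3: A_seq=273 A_ack=7000 B_seq=7000 B_ack=0

273 7000 7000 0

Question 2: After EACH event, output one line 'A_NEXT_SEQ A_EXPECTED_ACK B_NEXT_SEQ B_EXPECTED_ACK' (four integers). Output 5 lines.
0 7000 7000 0
0 7000 7000 0
142 7000 7000 0
273 7000 7000 0
419 7000 7000 0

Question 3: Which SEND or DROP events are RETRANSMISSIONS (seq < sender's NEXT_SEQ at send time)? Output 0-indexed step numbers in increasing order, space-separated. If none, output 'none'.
Answer: none

Derivation:
Step 2: DROP seq=0 -> fresh
Step 3: SEND seq=142 -> fresh
Step 4: SEND seq=273 -> fresh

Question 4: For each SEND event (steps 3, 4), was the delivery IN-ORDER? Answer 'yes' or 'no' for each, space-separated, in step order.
Step 3: SEND seq=142 -> out-of-order
Step 4: SEND seq=273 -> out-of-order

Answer: no no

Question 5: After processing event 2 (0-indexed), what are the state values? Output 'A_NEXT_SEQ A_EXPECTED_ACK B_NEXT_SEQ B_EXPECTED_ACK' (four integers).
After event 0: A_seq=0 A_ack=7000 B_seq=7000 B_ack=0
After event 1: A_seq=0 A_ack=7000 B_seq=7000 B_ack=0
After event 2: A_seq=142 A_ack=7000 B_seq=7000 B_ack=0

142 7000 7000 0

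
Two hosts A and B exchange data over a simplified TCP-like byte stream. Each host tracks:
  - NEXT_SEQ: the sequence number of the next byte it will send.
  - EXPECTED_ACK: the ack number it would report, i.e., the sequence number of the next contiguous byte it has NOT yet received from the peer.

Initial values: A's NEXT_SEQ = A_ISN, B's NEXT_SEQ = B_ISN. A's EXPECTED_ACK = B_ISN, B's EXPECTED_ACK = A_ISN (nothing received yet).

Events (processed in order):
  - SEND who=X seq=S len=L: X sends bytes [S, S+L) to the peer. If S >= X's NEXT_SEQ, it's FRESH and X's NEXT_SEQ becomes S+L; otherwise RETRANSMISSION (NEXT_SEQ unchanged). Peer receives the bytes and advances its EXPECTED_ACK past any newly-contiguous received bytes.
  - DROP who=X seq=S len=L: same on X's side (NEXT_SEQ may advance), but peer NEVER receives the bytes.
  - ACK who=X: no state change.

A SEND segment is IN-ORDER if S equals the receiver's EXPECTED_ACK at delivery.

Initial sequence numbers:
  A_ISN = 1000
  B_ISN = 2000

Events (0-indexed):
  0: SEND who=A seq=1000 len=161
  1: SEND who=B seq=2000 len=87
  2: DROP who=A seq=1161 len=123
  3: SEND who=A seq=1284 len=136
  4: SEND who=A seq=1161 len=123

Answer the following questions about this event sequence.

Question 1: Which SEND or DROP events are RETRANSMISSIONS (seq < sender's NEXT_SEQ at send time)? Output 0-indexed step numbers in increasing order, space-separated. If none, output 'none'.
Answer: 4

Derivation:
Step 0: SEND seq=1000 -> fresh
Step 1: SEND seq=2000 -> fresh
Step 2: DROP seq=1161 -> fresh
Step 3: SEND seq=1284 -> fresh
Step 4: SEND seq=1161 -> retransmit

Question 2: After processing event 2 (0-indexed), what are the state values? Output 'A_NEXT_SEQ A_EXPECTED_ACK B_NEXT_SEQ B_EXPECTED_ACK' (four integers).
After event 0: A_seq=1161 A_ack=2000 B_seq=2000 B_ack=1161
After event 1: A_seq=1161 A_ack=2087 B_seq=2087 B_ack=1161
After event 2: A_seq=1284 A_ack=2087 B_seq=2087 B_ack=1161

1284 2087 2087 1161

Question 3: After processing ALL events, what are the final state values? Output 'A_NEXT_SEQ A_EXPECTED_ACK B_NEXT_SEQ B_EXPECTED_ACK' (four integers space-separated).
Answer: 1420 2087 2087 1420

Derivation:
After event 0: A_seq=1161 A_ack=2000 B_seq=2000 B_ack=1161
After event 1: A_seq=1161 A_ack=2087 B_seq=2087 B_ack=1161
After event 2: A_seq=1284 A_ack=2087 B_seq=2087 B_ack=1161
After event 3: A_seq=1420 A_ack=2087 B_seq=2087 B_ack=1161
After event 4: A_seq=1420 A_ack=2087 B_seq=2087 B_ack=1420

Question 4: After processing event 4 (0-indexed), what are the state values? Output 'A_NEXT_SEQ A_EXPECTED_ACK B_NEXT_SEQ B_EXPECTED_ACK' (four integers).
After event 0: A_seq=1161 A_ack=2000 B_seq=2000 B_ack=1161
After event 1: A_seq=1161 A_ack=2087 B_seq=2087 B_ack=1161
After event 2: A_seq=1284 A_ack=2087 B_seq=2087 B_ack=1161
After event 3: A_seq=1420 A_ack=2087 B_seq=2087 B_ack=1161
After event 4: A_seq=1420 A_ack=2087 B_seq=2087 B_ack=1420

1420 2087 2087 1420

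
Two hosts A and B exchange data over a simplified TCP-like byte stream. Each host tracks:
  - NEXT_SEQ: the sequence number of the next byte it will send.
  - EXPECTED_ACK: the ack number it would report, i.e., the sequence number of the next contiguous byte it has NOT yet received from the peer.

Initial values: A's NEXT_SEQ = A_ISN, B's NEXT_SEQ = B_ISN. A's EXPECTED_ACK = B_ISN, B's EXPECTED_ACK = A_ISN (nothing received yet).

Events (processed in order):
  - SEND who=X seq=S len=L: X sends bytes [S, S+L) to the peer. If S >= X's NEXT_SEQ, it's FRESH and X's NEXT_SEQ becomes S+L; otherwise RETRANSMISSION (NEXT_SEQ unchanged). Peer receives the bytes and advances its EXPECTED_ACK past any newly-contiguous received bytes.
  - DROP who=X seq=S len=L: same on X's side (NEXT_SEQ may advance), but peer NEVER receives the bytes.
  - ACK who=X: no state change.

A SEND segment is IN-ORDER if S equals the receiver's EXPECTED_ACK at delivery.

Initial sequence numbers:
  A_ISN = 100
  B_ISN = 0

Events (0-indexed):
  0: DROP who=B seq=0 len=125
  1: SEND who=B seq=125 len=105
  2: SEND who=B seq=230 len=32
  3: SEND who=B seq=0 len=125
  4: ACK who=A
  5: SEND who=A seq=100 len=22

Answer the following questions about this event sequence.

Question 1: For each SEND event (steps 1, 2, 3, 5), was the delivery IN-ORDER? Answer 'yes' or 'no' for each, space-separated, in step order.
Answer: no no yes yes

Derivation:
Step 1: SEND seq=125 -> out-of-order
Step 2: SEND seq=230 -> out-of-order
Step 3: SEND seq=0 -> in-order
Step 5: SEND seq=100 -> in-order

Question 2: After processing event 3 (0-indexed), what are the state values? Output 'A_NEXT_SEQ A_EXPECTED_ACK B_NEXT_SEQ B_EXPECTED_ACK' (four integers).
After event 0: A_seq=100 A_ack=0 B_seq=125 B_ack=100
After event 1: A_seq=100 A_ack=0 B_seq=230 B_ack=100
After event 2: A_seq=100 A_ack=0 B_seq=262 B_ack=100
After event 3: A_seq=100 A_ack=262 B_seq=262 B_ack=100

100 262 262 100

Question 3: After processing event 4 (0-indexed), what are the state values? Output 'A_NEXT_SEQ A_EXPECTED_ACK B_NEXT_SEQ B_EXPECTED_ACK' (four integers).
After event 0: A_seq=100 A_ack=0 B_seq=125 B_ack=100
After event 1: A_seq=100 A_ack=0 B_seq=230 B_ack=100
After event 2: A_seq=100 A_ack=0 B_seq=262 B_ack=100
After event 3: A_seq=100 A_ack=262 B_seq=262 B_ack=100
After event 4: A_seq=100 A_ack=262 B_seq=262 B_ack=100

100 262 262 100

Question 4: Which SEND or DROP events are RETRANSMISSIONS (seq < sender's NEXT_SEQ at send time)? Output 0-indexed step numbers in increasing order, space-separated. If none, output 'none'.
Answer: 3

Derivation:
Step 0: DROP seq=0 -> fresh
Step 1: SEND seq=125 -> fresh
Step 2: SEND seq=230 -> fresh
Step 3: SEND seq=0 -> retransmit
Step 5: SEND seq=100 -> fresh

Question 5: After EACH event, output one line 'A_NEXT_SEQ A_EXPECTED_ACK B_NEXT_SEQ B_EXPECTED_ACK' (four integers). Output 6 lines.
100 0 125 100
100 0 230 100
100 0 262 100
100 262 262 100
100 262 262 100
122 262 262 122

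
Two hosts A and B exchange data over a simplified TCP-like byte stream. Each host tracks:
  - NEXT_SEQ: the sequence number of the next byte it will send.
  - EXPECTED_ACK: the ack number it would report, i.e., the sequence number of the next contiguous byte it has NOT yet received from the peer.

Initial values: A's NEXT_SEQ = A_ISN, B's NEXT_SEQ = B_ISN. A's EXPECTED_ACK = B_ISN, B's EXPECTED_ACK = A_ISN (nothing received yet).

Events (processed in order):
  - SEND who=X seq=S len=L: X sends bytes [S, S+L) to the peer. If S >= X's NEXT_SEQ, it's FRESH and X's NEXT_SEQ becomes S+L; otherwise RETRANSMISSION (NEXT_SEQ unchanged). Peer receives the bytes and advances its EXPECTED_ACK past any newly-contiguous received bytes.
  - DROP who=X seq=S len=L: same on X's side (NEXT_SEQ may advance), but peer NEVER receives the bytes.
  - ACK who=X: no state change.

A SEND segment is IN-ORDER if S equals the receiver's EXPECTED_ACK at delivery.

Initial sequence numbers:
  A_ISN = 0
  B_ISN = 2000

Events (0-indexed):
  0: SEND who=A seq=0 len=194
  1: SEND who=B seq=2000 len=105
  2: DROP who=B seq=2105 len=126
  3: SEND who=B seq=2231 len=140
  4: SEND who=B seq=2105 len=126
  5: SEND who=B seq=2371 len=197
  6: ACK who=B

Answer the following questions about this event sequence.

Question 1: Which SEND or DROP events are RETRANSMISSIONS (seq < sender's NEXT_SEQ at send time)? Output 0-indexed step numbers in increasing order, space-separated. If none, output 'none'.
Answer: 4

Derivation:
Step 0: SEND seq=0 -> fresh
Step 1: SEND seq=2000 -> fresh
Step 2: DROP seq=2105 -> fresh
Step 3: SEND seq=2231 -> fresh
Step 4: SEND seq=2105 -> retransmit
Step 5: SEND seq=2371 -> fresh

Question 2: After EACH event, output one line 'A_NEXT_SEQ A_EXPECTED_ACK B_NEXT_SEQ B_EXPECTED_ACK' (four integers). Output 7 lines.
194 2000 2000 194
194 2105 2105 194
194 2105 2231 194
194 2105 2371 194
194 2371 2371 194
194 2568 2568 194
194 2568 2568 194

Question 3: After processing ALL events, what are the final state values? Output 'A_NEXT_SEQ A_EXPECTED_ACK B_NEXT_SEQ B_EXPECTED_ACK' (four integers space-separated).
Answer: 194 2568 2568 194

Derivation:
After event 0: A_seq=194 A_ack=2000 B_seq=2000 B_ack=194
After event 1: A_seq=194 A_ack=2105 B_seq=2105 B_ack=194
After event 2: A_seq=194 A_ack=2105 B_seq=2231 B_ack=194
After event 3: A_seq=194 A_ack=2105 B_seq=2371 B_ack=194
After event 4: A_seq=194 A_ack=2371 B_seq=2371 B_ack=194
After event 5: A_seq=194 A_ack=2568 B_seq=2568 B_ack=194
After event 6: A_seq=194 A_ack=2568 B_seq=2568 B_ack=194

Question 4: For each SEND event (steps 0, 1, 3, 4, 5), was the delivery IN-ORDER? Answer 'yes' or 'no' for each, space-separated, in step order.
Answer: yes yes no yes yes

Derivation:
Step 0: SEND seq=0 -> in-order
Step 1: SEND seq=2000 -> in-order
Step 3: SEND seq=2231 -> out-of-order
Step 4: SEND seq=2105 -> in-order
Step 5: SEND seq=2371 -> in-order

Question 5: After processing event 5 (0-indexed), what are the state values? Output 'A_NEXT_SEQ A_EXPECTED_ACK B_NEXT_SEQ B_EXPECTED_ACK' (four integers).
After event 0: A_seq=194 A_ack=2000 B_seq=2000 B_ack=194
After event 1: A_seq=194 A_ack=2105 B_seq=2105 B_ack=194
After event 2: A_seq=194 A_ack=2105 B_seq=2231 B_ack=194
After event 3: A_seq=194 A_ack=2105 B_seq=2371 B_ack=194
After event 4: A_seq=194 A_ack=2371 B_seq=2371 B_ack=194
After event 5: A_seq=194 A_ack=2568 B_seq=2568 B_ack=194

194 2568 2568 194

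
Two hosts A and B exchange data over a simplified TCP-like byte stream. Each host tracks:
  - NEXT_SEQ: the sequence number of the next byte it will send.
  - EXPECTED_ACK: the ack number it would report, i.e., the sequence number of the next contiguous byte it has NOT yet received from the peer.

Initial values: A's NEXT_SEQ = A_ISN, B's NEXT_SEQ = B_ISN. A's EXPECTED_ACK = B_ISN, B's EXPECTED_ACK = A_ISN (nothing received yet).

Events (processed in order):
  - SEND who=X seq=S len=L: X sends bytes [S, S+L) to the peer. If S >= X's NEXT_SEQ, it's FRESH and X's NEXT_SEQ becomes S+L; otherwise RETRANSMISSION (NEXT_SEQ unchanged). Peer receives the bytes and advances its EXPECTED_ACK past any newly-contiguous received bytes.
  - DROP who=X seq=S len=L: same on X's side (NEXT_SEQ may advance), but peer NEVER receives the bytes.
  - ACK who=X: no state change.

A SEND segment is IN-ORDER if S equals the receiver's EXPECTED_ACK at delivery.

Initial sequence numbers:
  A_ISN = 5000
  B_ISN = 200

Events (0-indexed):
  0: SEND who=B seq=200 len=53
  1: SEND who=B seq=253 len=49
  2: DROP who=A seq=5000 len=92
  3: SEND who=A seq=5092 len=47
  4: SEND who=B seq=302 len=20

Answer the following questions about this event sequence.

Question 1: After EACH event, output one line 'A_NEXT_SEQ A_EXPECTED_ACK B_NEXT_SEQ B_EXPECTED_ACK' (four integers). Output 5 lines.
5000 253 253 5000
5000 302 302 5000
5092 302 302 5000
5139 302 302 5000
5139 322 322 5000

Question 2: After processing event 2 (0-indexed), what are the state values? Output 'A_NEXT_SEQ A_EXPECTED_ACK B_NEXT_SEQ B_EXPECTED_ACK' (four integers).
After event 0: A_seq=5000 A_ack=253 B_seq=253 B_ack=5000
After event 1: A_seq=5000 A_ack=302 B_seq=302 B_ack=5000
After event 2: A_seq=5092 A_ack=302 B_seq=302 B_ack=5000

5092 302 302 5000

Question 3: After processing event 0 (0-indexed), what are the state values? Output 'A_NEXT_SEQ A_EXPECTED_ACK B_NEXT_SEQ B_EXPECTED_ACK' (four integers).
After event 0: A_seq=5000 A_ack=253 B_seq=253 B_ack=5000

5000 253 253 5000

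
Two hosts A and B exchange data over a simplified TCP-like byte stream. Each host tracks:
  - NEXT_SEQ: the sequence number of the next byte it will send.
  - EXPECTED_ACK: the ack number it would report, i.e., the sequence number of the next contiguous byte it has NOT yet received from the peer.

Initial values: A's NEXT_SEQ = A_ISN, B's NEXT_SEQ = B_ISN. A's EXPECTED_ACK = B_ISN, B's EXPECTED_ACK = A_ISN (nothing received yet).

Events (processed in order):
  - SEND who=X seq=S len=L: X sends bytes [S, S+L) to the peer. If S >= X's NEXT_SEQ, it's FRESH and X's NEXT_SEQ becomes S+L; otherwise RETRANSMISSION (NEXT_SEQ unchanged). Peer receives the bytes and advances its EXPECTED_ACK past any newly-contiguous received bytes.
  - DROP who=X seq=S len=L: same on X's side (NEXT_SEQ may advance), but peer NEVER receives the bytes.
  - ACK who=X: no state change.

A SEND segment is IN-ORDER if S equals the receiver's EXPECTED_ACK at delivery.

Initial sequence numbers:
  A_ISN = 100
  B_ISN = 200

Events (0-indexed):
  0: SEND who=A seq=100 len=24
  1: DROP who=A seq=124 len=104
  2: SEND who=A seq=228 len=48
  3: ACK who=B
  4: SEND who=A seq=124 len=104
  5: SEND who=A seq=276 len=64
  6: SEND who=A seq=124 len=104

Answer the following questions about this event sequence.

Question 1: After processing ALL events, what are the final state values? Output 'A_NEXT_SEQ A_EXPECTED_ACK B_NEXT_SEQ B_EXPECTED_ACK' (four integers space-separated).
After event 0: A_seq=124 A_ack=200 B_seq=200 B_ack=124
After event 1: A_seq=228 A_ack=200 B_seq=200 B_ack=124
After event 2: A_seq=276 A_ack=200 B_seq=200 B_ack=124
After event 3: A_seq=276 A_ack=200 B_seq=200 B_ack=124
After event 4: A_seq=276 A_ack=200 B_seq=200 B_ack=276
After event 5: A_seq=340 A_ack=200 B_seq=200 B_ack=340
After event 6: A_seq=340 A_ack=200 B_seq=200 B_ack=340

Answer: 340 200 200 340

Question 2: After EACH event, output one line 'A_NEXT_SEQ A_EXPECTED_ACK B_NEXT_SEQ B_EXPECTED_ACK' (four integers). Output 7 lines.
124 200 200 124
228 200 200 124
276 200 200 124
276 200 200 124
276 200 200 276
340 200 200 340
340 200 200 340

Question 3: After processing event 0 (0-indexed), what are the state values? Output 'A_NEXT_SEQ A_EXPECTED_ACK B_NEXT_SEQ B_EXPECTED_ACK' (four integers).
After event 0: A_seq=124 A_ack=200 B_seq=200 B_ack=124

124 200 200 124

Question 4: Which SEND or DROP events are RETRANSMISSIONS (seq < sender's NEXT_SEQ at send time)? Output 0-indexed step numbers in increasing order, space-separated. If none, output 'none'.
Answer: 4 6

Derivation:
Step 0: SEND seq=100 -> fresh
Step 1: DROP seq=124 -> fresh
Step 2: SEND seq=228 -> fresh
Step 4: SEND seq=124 -> retransmit
Step 5: SEND seq=276 -> fresh
Step 6: SEND seq=124 -> retransmit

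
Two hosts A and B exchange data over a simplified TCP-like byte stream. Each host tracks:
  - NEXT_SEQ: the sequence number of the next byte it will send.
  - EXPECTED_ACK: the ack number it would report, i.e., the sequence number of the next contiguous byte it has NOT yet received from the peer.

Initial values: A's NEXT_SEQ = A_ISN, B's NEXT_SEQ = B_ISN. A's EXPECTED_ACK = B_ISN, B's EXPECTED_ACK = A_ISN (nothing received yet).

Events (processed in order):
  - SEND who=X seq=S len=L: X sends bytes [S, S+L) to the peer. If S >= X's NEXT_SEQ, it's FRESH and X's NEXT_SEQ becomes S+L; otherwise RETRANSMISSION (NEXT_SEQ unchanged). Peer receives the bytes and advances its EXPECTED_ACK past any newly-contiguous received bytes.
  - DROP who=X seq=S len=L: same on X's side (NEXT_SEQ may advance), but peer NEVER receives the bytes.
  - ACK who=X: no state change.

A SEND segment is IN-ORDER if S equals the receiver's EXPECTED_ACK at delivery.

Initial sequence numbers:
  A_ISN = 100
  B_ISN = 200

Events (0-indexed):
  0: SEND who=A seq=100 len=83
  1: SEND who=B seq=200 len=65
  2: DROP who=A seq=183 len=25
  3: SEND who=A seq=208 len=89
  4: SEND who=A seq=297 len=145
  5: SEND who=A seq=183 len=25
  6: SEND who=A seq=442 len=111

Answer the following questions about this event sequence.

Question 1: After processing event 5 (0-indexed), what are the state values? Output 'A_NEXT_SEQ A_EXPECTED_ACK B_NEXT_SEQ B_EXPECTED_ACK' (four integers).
After event 0: A_seq=183 A_ack=200 B_seq=200 B_ack=183
After event 1: A_seq=183 A_ack=265 B_seq=265 B_ack=183
After event 2: A_seq=208 A_ack=265 B_seq=265 B_ack=183
After event 3: A_seq=297 A_ack=265 B_seq=265 B_ack=183
After event 4: A_seq=442 A_ack=265 B_seq=265 B_ack=183
After event 5: A_seq=442 A_ack=265 B_seq=265 B_ack=442

442 265 265 442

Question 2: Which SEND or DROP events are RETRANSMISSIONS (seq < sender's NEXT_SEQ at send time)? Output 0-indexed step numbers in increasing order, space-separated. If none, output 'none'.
Answer: 5

Derivation:
Step 0: SEND seq=100 -> fresh
Step 1: SEND seq=200 -> fresh
Step 2: DROP seq=183 -> fresh
Step 3: SEND seq=208 -> fresh
Step 4: SEND seq=297 -> fresh
Step 5: SEND seq=183 -> retransmit
Step 6: SEND seq=442 -> fresh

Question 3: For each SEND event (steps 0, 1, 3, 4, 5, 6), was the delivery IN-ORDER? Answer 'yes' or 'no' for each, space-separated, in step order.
Answer: yes yes no no yes yes

Derivation:
Step 0: SEND seq=100 -> in-order
Step 1: SEND seq=200 -> in-order
Step 3: SEND seq=208 -> out-of-order
Step 4: SEND seq=297 -> out-of-order
Step 5: SEND seq=183 -> in-order
Step 6: SEND seq=442 -> in-order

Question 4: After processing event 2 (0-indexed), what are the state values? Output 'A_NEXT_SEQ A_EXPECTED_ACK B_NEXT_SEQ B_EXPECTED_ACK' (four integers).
After event 0: A_seq=183 A_ack=200 B_seq=200 B_ack=183
After event 1: A_seq=183 A_ack=265 B_seq=265 B_ack=183
After event 2: A_seq=208 A_ack=265 B_seq=265 B_ack=183

208 265 265 183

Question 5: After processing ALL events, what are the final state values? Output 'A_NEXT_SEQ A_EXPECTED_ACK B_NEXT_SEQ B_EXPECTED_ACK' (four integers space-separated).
After event 0: A_seq=183 A_ack=200 B_seq=200 B_ack=183
After event 1: A_seq=183 A_ack=265 B_seq=265 B_ack=183
After event 2: A_seq=208 A_ack=265 B_seq=265 B_ack=183
After event 3: A_seq=297 A_ack=265 B_seq=265 B_ack=183
After event 4: A_seq=442 A_ack=265 B_seq=265 B_ack=183
After event 5: A_seq=442 A_ack=265 B_seq=265 B_ack=442
After event 6: A_seq=553 A_ack=265 B_seq=265 B_ack=553

Answer: 553 265 265 553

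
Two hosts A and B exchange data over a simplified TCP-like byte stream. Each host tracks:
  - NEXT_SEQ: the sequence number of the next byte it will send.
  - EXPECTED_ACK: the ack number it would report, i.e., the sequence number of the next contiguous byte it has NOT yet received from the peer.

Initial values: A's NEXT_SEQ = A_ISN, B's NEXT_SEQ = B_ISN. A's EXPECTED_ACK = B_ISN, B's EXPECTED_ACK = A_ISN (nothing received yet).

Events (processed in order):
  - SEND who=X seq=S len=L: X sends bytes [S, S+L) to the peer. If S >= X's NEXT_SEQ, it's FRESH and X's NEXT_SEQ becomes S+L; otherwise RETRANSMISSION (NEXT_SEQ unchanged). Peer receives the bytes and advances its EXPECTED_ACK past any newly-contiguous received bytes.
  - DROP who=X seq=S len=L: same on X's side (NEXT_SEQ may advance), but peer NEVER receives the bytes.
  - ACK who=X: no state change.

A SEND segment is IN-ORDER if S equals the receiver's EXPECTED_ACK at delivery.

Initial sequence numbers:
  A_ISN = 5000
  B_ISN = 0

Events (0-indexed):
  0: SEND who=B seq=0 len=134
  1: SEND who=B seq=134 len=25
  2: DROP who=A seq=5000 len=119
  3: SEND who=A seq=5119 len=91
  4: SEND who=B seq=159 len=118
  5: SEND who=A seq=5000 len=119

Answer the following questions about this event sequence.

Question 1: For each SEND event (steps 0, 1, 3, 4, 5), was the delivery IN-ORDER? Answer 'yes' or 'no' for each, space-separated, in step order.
Answer: yes yes no yes yes

Derivation:
Step 0: SEND seq=0 -> in-order
Step 1: SEND seq=134 -> in-order
Step 3: SEND seq=5119 -> out-of-order
Step 4: SEND seq=159 -> in-order
Step 5: SEND seq=5000 -> in-order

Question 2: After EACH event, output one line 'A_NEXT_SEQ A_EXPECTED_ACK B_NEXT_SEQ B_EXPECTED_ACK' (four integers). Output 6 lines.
5000 134 134 5000
5000 159 159 5000
5119 159 159 5000
5210 159 159 5000
5210 277 277 5000
5210 277 277 5210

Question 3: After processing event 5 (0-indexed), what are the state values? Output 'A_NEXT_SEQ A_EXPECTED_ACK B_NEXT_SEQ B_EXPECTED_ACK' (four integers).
After event 0: A_seq=5000 A_ack=134 B_seq=134 B_ack=5000
After event 1: A_seq=5000 A_ack=159 B_seq=159 B_ack=5000
After event 2: A_seq=5119 A_ack=159 B_seq=159 B_ack=5000
After event 3: A_seq=5210 A_ack=159 B_seq=159 B_ack=5000
After event 4: A_seq=5210 A_ack=277 B_seq=277 B_ack=5000
After event 5: A_seq=5210 A_ack=277 B_seq=277 B_ack=5210

5210 277 277 5210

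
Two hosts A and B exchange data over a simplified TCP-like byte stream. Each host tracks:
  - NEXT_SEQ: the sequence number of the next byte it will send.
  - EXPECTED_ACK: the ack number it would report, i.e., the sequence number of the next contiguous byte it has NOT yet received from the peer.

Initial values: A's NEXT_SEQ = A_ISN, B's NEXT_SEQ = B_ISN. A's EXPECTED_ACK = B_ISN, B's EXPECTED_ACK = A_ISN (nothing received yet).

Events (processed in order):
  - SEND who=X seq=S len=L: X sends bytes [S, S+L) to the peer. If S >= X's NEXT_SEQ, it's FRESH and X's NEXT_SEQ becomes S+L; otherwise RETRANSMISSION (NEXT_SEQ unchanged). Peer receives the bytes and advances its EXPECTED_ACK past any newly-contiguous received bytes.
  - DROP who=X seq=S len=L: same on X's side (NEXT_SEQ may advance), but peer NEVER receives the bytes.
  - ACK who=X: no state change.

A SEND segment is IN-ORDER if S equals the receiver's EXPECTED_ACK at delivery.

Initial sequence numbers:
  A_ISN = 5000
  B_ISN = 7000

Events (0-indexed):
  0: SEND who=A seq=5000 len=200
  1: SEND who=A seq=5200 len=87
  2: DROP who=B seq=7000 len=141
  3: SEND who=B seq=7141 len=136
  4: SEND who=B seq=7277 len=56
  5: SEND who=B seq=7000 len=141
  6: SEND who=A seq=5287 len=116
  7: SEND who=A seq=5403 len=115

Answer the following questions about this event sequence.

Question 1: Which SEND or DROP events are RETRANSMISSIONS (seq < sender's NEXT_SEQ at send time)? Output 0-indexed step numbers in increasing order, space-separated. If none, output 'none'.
Answer: 5

Derivation:
Step 0: SEND seq=5000 -> fresh
Step 1: SEND seq=5200 -> fresh
Step 2: DROP seq=7000 -> fresh
Step 3: SEND seq=7141 -> fresh
Step 4: SEND seq=7277 -> fresh
Step 5: SEND seq=7000 -> retransmit
Step 6: SEND seq=5287 -> fresh
Step 7: SEND seq=5403 -> fresh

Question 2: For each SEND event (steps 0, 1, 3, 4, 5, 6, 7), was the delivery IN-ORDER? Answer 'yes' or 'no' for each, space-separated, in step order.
Answer: yes yes no no yes yes yes

Derivation:
Step 0: SEND seq=5000 -> in-order
Step 1: SEND seq=5200 -> in-order
Step 3: SEND seq=7141 -> out-of-order
Step 4: SEND seq=7277 -> out-of-order
Step 5: SEND seq=7000 -> in-order
Step 6: SEND seq=5287 -> in-order
Step 7: SEND seq=5403 -> in-order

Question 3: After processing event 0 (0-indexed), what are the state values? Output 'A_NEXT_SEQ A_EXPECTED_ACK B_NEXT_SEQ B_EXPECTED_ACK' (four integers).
After event 0: A_seq=5200 A_ack=7000 B_seq=7000 B_ack=5200

5200 7000 7000 5200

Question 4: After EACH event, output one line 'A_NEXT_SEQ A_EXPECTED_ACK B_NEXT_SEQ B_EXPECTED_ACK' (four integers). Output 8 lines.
5200 7000 7000 5200
5287 7000 7000 5287
5287 7000 7141 5287
5287 7000 7277 5287
5287 7000 7333 5287
5287 7333 7333 5287
5403 7333 7333 5403
5518 7333 7333 5518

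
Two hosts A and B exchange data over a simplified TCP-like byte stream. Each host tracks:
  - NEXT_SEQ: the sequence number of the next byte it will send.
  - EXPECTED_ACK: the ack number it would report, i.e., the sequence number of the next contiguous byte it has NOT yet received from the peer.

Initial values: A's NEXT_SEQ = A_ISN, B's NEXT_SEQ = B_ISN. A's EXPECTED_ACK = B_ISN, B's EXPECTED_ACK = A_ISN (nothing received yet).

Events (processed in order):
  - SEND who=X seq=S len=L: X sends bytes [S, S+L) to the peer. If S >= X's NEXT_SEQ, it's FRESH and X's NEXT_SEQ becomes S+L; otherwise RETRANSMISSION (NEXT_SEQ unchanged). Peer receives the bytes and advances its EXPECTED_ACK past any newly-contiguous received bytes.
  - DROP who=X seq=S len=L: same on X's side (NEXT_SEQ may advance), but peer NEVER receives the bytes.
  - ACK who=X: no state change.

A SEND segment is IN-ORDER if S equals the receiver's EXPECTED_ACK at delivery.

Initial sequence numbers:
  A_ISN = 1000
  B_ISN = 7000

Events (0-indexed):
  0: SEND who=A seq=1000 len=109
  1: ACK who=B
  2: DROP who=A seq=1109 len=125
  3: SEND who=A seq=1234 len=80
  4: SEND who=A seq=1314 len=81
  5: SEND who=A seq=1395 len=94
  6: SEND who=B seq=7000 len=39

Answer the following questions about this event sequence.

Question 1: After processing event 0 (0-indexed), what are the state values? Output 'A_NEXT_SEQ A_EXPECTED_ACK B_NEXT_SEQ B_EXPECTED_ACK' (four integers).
After event 0: A_seq=1109 A_ack=7000 B_seq=7000 B_ack=1109

1109 7000 7000 1109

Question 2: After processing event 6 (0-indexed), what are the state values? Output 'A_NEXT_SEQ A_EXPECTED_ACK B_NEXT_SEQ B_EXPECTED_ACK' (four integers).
After event 0: A_seq=1109 A_ack=7000 B_seq=7000 B_ack=1109
After event 1: A_seq=1109 A_ack=7000 B_seq=7000 B_ack=1109
After event 2: A_seq=1234 A_ack=7000 B_seq=7000 B_ack=1109
After event 3: A_seq=1314 A_ack=7000 B_seq=7000 B_ack=1109
After event 4: A_seq=1395 A_ack=7000 B_seq=7000 B_ack=1109
After event 5: A_seq=1489 A_ack=7000 B_seq=7000 B_ack=1109
After event 6: A_seq=1489 A_ack=7039 B_seq=7039 B_ack=1109

1489 7039 7039 1109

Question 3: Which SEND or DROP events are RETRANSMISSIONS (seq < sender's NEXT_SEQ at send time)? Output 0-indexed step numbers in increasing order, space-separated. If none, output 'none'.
Answer: none

Derivation:
Step 0: SEND seq=1000 -> fresh
Step 2: DROP seq=1109 -> fresh
Step 3: SEND seq=1234 -> fresh
Step 4: SEND seq=1314 -> fresh
Step 5: SEND seq=1395 -> fresh
Step 6: SEND seq=7000 -> fresh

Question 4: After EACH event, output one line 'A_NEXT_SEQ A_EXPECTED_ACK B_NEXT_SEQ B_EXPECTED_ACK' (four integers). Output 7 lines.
1109 7000 7000 1109
1109 7000 7000 1109
1234 7000 7000 1109
1314 7000 7000 1109
1395 7000 7000 1109
1489 7000 7000 1109
1489 7039 7039 1109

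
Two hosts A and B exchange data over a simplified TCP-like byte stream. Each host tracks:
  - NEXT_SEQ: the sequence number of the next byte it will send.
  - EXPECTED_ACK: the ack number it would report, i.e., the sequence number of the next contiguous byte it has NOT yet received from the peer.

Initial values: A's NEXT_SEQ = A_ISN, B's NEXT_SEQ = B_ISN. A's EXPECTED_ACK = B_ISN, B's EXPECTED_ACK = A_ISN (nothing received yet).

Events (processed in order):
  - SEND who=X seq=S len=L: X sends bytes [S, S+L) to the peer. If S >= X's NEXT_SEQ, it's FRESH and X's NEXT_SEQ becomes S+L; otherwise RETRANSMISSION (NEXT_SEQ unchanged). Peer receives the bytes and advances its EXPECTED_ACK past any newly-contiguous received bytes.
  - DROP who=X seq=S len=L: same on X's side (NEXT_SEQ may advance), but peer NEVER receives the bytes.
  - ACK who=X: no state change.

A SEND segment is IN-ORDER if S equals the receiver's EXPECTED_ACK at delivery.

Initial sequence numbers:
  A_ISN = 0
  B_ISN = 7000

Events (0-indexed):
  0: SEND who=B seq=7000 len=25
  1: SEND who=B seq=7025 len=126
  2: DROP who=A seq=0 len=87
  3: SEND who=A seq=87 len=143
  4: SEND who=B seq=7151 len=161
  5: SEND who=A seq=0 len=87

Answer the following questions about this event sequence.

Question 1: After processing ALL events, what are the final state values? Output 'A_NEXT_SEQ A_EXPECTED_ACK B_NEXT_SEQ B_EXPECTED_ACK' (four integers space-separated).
Answer: 230 7312 7312 230

Derivation:
After event 0: A_seq=0 A_ack=7025 B_seq=7025 B_ack=0
After event 1: A_seq=0 A_ack=7151 B_seq=7151 B_ack=0
After event 2: A_seq=87 A_ack=7151 B_seq=7151 B_ack=0
After event 3: A_seq=230 A_ack=7151 B_seq=7151 B_ack=0
After event 4: A_seq=230 A_ack=7312 B_seq=7312 B_ack=0
After event 5: A_seq=230 A_ack=7312 B_seq=7312 B_ack=230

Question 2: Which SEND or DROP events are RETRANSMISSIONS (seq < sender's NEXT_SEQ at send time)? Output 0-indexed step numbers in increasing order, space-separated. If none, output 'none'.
Step 0: SEND seq=7000 -> fresh
Step 1: SEND seq=7025 -> fresh
Step 2: DROP seq=0 -> fresh
Step 3: SEND seq=87 -> fresh
Step 4: SEND seq=7151 -> fresh
Step 5: SEND seq=0 -> retransmit

Answer: 5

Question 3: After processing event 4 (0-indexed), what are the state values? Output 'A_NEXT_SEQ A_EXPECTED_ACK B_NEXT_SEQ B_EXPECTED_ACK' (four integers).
After event 0: A_seq=0 A_ack=7025 B_seq=7025 B_ack=0
After event 1: A_seq=0 A_ack=7151 B_seq=7151 B_ack=0
After event 2: A_seq=87 A_ack=7151 B_seq=7151 B_ack=0
After event 3: A_seq=230 A_ack=7151 B_seq=7151 B_ack=0
After event 4: A_seq=230 A_ack=7312 B_seq=7312 B_ack=0

230 7312 7312 0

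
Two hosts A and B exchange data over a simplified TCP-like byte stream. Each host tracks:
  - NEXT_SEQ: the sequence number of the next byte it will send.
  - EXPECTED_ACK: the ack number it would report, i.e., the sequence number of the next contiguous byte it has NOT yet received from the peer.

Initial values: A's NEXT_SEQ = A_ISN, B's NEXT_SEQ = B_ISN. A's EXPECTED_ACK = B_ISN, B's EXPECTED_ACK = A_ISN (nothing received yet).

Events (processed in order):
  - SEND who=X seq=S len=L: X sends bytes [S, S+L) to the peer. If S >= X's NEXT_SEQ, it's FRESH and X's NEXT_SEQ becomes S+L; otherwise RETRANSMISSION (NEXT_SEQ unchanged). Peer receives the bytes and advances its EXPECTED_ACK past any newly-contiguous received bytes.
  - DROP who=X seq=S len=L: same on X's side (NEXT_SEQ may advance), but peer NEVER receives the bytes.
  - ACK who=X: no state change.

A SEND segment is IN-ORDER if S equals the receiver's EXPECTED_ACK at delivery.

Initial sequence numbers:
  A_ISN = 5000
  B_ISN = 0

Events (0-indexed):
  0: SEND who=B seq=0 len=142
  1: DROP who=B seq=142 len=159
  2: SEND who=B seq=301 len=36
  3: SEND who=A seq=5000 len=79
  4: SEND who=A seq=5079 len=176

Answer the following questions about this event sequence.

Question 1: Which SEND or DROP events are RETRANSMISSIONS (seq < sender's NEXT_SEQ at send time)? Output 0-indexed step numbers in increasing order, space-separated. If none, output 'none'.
Answer: none

Derivation:
Step 0: SEND seq=0 -> fresh
Step 1: DROP seq=142 -> fresh
Step 2: SEND seq=301 -> fresh
Step 3: SEND seq=5000 -> fresh
Step 4: SEND seq=5079 -> fresh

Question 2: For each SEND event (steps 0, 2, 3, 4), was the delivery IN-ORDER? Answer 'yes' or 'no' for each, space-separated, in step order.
Answer: yes no yes yes

Derivation:
Step 0: SEND seq=0 -> in-order
Step 2: SEND seq=301 -> out-of-order
Step 3: SEND seq=5000 -> in-order
Step 4: SEND seq=5079 -> in-order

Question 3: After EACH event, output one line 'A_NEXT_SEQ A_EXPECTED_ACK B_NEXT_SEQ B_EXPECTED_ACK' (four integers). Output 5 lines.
5000 142 142 5000
5000 142 301 5000
5000 142 337 5000
5079 142 337 5079
5255 142 337 5255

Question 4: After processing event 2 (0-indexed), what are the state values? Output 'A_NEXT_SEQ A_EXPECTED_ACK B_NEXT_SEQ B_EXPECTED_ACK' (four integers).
After event 0: A_seq=5000 A_ack=142 B_seq=142 B_ack=5000
After event 1: A_seq=5000 A_ack=142 B_seq=301 B_ack=5000
After event 2: A_seq=5000 A_ack=142 B_seq=337 B_ack=5000

5000 142 337 5000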